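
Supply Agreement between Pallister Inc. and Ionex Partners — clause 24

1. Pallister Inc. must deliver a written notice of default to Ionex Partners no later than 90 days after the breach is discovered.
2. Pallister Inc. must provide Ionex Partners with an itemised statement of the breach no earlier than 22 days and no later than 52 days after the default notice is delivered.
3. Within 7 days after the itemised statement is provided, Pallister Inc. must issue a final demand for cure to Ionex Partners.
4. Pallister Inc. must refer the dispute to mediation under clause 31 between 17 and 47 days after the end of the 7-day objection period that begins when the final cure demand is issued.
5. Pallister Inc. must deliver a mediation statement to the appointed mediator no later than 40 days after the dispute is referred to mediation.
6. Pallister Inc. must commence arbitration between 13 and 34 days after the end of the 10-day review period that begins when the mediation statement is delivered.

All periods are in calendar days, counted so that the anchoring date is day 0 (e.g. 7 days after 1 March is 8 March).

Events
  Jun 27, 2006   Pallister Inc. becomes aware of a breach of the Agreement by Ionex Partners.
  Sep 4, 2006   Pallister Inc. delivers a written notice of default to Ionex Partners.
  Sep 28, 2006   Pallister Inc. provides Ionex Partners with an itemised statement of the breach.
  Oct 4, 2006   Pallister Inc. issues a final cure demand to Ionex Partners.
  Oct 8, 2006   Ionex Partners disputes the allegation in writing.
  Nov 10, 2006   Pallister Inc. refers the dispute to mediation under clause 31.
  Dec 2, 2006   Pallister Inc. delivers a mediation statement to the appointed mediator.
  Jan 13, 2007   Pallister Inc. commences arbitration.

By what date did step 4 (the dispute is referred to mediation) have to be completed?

Nov 27, 2006

The final cure demand is issued on Oct 4, 2006; the 7-day objection period therefore ends Oct 11, 2006, and step 4 runs from that date. The window is 17–47 days after Oct 11, 2006; it closes on Nov 27, 2006.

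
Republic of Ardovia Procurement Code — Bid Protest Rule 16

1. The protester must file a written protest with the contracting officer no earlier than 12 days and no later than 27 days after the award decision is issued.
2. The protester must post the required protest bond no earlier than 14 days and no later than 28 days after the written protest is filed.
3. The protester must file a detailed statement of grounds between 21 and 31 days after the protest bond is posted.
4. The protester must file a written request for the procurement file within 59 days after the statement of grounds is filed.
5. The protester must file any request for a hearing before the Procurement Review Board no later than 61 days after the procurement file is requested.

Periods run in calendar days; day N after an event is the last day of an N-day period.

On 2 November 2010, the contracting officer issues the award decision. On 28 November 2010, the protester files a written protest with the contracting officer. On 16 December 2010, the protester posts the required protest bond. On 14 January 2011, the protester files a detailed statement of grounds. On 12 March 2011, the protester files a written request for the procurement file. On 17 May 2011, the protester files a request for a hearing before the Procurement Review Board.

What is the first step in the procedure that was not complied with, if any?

(1) the permitted window runs from 2 November 2010 + 12 = 14 November 2010 to 2 November 2010 + 27 = 29 November 2010; done 28 November 2010, which is between those dates.
(2) the permitted window runs from 28 November 2010 + 14 = 12 December 2010 to 28 November 2010 + 28 = 26 December 2010; done 16 December 2010, which is between those dates.
(3) the permitted window runs from 16 December 2010 + 21 = 6 January 2011 to 16 December 2010 + 31 = 16 January 2011; done 14 January 2011, which is between those dates.
(4) due by 14 January 2011 + 59 days = 14 March 2011; completed 12 March 2011, before the deadline.
(5) due by 12 March 2011 + 61 days = 12 May 2011; not done until 17 May 2011, 5 days after the deadline.
No need to go further; step 5 was not satisfied.

Step 5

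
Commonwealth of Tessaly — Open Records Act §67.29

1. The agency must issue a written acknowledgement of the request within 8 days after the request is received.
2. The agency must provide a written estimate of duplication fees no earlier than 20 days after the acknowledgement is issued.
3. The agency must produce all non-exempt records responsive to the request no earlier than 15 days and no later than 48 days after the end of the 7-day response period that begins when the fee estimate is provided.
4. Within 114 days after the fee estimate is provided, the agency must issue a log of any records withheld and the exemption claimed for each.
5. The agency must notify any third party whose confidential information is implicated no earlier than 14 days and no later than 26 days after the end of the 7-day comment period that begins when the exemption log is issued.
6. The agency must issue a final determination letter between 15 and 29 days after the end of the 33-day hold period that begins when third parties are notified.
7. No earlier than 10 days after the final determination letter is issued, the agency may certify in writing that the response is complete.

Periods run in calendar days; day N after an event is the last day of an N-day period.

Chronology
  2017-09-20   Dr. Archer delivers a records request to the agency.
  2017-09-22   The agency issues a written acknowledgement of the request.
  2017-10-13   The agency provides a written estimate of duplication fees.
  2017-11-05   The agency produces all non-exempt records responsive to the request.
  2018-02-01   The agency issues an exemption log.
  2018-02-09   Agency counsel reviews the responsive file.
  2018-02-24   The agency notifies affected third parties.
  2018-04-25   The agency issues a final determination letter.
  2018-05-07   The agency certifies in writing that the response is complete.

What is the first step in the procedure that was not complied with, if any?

Step 1: 8 days after 2017-09-20 (when the request is received) is 2017-09-28; done 2017-09-22 — timely.
Step 2: the earliest permitted date is 20 days after 2017-09-22 (when the acknowledgement is issued), i.e. 2017-10-12; done 2017-10-13 — permitted.
Step 3: the window is 15–48 days after 2017-10-20 (end of the 7-day response period, which began when the fee estimate is provided on 2017-10-13), so 2017-11-04 through 2017-12-07; 2017-11-05 falls inside that range.
Step 4: 114 days after 2017-10-13 (when the fee estimate is provided) is 2018-02-04; completed 2018-02-01, before the deadline.
Step 5: the window is 14–26 days after 2018-02-08 (end of the 7-day comment period, which began when the exemption log is issued on 2018-02-01), so 2018-02-22 through 2018-03-06; done 2018-02-24, which is between those dates.
Step 6: the window is 15–29 days after 2018-03-29 (end of the 33-day hold period, which began when third parties are notified on 2018-02-24), so 2018-04-13 through 2018-04-27; done 2018-04-25 — within the window.
Step 7: the earliest permitted date is 10 days after 2018-04-25 (when the final determination letter is issued), i.e. 2018-05-05; 2018-05-07 is on or after that date.

None — every step was satisfied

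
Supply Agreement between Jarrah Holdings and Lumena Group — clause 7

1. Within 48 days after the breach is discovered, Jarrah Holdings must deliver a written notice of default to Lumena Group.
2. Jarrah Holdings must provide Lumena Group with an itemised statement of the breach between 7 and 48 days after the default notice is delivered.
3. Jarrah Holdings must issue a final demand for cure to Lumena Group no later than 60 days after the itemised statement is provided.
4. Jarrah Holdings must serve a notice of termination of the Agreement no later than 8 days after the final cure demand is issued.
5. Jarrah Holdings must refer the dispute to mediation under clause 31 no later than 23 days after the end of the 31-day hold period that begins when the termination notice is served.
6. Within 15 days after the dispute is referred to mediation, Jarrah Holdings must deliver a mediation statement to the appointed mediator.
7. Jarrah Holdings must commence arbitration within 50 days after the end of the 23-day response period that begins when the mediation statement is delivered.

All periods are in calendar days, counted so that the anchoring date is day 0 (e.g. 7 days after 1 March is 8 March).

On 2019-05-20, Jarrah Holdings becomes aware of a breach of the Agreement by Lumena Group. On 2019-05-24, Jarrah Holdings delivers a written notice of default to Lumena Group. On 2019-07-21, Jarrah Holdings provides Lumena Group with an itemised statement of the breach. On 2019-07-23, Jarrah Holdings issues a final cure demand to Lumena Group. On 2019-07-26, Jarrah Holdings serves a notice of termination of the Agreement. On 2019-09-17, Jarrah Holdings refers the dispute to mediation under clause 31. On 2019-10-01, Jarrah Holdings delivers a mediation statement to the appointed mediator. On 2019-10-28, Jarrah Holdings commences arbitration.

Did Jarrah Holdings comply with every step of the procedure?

Step 1 — counting 48 days from 2019-05-20 (when the breach is discovered) gives a deadline of 2019-07-07; completed 2019-05-24, before the deadline.
Step 2 — 7 and 48 days from 2019-05-24 (when the default notice is delivered) are 2019-05-31 and 2019-07-11 respectively; 2019-07-21 is 10 days past the end of the window.
That is the first point of non-compliance.

No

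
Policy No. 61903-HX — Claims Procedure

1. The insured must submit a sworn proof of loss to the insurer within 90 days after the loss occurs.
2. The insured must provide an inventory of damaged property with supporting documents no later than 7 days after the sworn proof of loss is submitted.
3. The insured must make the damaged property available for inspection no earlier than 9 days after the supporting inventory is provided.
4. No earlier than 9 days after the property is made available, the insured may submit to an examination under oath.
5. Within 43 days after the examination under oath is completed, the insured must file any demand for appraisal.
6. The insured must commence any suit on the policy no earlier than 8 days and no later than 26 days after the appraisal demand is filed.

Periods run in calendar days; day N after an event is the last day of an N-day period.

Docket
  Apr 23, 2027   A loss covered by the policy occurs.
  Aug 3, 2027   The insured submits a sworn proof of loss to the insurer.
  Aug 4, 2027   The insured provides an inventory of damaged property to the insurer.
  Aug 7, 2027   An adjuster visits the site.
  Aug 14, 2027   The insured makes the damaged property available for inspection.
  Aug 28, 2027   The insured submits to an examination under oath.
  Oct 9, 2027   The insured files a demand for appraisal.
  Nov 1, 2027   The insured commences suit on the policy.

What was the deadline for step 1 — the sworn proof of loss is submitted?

Step 1 runs from Apr 23, 2027, when the loss occurs. 90 days after Apr 23, 2027 is Jul 22, 2027.

Jul 22, 2027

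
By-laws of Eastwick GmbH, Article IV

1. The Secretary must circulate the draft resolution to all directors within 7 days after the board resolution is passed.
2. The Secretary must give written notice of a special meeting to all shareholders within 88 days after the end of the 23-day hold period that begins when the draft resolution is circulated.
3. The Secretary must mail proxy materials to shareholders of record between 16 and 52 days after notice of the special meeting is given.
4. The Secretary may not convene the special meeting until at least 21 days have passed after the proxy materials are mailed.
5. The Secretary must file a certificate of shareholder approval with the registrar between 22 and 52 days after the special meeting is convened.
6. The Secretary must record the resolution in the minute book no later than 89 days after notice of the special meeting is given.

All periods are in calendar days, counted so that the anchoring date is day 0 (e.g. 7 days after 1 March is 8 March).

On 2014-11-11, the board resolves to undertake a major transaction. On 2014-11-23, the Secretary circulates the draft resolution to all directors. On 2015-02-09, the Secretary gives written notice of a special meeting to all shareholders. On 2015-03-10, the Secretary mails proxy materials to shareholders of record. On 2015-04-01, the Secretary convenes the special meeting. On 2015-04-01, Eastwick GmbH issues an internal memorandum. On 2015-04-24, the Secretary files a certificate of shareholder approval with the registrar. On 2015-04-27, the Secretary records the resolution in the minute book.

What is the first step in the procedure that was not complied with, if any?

Step 1 — counting 7 days from 2014-11-11 (when the board resolution is passed) gives a deadline of 2014-11-18; not done until 2014-11-23, 5 days after the deadline.
The analysis stops there.

Step 1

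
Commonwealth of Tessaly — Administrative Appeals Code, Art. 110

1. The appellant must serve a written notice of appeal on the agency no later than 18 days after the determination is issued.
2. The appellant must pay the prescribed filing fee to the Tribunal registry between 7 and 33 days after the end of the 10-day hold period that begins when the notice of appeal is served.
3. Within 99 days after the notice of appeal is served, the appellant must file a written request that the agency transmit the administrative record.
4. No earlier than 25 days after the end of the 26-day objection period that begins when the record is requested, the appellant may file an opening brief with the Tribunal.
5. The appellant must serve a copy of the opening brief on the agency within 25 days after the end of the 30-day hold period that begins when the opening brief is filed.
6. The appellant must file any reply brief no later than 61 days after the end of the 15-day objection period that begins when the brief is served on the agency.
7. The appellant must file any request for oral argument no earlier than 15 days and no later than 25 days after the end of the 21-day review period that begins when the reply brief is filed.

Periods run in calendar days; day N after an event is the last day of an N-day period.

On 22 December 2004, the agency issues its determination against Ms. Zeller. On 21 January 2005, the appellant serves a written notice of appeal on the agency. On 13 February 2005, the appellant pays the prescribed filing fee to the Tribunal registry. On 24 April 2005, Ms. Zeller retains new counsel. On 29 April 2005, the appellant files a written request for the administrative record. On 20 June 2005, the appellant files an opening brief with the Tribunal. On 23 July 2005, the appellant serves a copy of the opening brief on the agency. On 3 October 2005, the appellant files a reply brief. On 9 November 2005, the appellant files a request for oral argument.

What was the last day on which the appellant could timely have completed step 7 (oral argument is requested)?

18 November 2005

The reply brief is filed on 3 October 2005; the 21-day review period therefore ends 24 October 2005, and step 7 runs from that date. The window is 15–25 days after 24 October 2005; it closes on 18 November 2005.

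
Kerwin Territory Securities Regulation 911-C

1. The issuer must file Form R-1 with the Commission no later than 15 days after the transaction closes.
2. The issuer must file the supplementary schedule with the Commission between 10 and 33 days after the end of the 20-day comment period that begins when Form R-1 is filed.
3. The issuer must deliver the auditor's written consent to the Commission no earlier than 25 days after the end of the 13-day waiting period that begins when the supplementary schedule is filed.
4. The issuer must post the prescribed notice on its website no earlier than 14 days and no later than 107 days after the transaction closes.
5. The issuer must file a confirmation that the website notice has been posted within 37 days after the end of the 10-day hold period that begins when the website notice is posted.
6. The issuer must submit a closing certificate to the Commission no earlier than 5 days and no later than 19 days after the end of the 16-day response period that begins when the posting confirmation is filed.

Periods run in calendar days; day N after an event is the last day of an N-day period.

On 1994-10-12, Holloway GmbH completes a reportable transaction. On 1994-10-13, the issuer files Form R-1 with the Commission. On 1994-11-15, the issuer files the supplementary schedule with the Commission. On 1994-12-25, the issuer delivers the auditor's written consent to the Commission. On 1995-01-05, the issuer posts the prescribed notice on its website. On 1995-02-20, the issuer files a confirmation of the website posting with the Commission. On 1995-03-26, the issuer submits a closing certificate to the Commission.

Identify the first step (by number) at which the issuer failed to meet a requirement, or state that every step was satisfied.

(1) due by 1994-10-12 + 15 days = 1994-10-27; 1994-10-13 is within that limit.
(2) the permitted window runs from 1994-11-02 + 10 = 1994-11-12 to 1994-11-02 + 33 = 1994-12-05; 1994-11-15 falls inside that range.
(3) permitted from 1994-11-28 + 25 days = 1994-12-23 onward; 1994-12-25 is on or after that date.
(4) the permitted window runs from 1994-10-12 + 14 = 1994-10-26 to 1994-10-12 + 107 = 1995-01-27; 1995-01-05 falls inside that range.
(5) due by 1995-01-15 + 37 days = 1995-02-21; completed 1995-02-20, before the deadline.
(6) the permitted window runs from 1995-03-08 + 5 = 1995-03-13 to 1995-03-08 + 19 = 1995-03-27; done 1995-03-26 — within the window.

None — every step was satisfied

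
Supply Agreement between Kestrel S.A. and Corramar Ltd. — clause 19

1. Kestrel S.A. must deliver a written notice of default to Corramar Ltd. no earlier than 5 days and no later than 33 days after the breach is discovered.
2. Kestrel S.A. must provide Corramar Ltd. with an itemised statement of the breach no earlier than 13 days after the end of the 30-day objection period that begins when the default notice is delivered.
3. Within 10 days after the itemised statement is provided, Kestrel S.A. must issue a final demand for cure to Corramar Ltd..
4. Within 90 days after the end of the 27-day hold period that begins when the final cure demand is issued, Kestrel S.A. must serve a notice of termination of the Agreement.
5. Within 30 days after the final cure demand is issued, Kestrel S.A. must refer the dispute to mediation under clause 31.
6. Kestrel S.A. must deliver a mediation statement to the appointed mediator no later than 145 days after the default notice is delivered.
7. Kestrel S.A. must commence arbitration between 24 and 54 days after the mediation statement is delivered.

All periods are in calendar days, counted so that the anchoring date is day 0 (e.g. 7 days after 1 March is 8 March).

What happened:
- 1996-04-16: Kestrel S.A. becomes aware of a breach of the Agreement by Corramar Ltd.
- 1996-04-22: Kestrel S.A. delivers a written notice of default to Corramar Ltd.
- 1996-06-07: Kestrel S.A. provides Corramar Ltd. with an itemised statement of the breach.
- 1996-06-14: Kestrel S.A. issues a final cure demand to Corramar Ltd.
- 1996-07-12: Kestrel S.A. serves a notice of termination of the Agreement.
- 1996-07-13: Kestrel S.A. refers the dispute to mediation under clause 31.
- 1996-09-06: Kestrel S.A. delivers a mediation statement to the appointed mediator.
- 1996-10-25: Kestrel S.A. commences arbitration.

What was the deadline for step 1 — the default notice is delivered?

1996-05-19

Step 1 runs from 1996-04-16, when the breach is discovered. The window is 5–33 days after 1996-04-16; it closes on 1996-05-19.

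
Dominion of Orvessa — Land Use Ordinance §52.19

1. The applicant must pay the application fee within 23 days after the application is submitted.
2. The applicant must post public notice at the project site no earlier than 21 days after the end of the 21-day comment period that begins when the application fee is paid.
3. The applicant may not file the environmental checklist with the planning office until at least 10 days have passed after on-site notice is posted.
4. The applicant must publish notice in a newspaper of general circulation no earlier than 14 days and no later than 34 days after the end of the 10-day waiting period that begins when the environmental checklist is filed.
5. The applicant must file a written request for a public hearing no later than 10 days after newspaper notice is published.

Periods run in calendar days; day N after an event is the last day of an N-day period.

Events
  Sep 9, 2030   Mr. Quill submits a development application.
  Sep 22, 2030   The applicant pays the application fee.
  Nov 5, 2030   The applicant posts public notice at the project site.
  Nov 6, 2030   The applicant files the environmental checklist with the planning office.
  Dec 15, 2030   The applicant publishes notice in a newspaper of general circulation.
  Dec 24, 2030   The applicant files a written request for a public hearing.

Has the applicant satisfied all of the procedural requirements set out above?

(1) due by Sep 9, 2030 + 23 days = Oct 2, 2030; completed Sep 22, 2030, before the deadline.
(2) permitted from Oct 13, 2030 + 21 days = Nov 3, 2030 onward; done Nov 5, 2030 — permitted.
(3) permitted from Nov 5, 2030 + 10 days = Nov 15, 2030 onward; Nov 6, 2030 is 9 days before the earliest permitted date.

No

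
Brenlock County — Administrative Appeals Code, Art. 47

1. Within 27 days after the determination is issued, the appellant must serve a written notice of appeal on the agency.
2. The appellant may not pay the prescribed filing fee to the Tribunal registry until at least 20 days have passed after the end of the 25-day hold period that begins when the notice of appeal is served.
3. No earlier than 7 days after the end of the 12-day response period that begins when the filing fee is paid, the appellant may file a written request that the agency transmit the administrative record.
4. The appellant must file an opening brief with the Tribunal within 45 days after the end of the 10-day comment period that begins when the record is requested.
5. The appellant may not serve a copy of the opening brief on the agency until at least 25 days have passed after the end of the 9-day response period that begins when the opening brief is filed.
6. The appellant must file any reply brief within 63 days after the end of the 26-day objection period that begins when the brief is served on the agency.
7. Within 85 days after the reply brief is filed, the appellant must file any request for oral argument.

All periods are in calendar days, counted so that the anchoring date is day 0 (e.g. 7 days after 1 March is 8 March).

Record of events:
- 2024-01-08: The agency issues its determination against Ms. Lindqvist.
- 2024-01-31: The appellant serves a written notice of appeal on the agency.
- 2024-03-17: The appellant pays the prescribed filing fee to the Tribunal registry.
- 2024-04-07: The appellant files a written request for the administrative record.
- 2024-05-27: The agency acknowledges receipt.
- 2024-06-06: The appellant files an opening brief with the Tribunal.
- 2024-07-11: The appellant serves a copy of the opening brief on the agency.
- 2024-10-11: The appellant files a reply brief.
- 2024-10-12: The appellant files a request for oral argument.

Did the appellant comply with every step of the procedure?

No

Step 1 — counting 27 days from 2024-01-08 (when the determination is issued) gives a deadline of 2024-02-04; done 2024-01-31 — timely.
Step 2 — must wait 20 days from 2024-02-25 (end of the 25-day hold period, which began when the notice of appeal is served on 2024-01-31), so not before 2024-03-16; 2024-03-17 is on or after that date.
Step 3 — must wait 7 days from 2024-03-29 (end of the 12-day response period, which began when the filing fee is paid on 2024-03-17), so not before 2024-04-05; done 2024-04-07 — permitted.
Step 4 — counting 45 days from 2024-04-17 (end of the 10-day comment period, which began when the record is requested on 2024-04-07) gives a deadline of 2024-06-01; done 2024-06-06 — 5 days late.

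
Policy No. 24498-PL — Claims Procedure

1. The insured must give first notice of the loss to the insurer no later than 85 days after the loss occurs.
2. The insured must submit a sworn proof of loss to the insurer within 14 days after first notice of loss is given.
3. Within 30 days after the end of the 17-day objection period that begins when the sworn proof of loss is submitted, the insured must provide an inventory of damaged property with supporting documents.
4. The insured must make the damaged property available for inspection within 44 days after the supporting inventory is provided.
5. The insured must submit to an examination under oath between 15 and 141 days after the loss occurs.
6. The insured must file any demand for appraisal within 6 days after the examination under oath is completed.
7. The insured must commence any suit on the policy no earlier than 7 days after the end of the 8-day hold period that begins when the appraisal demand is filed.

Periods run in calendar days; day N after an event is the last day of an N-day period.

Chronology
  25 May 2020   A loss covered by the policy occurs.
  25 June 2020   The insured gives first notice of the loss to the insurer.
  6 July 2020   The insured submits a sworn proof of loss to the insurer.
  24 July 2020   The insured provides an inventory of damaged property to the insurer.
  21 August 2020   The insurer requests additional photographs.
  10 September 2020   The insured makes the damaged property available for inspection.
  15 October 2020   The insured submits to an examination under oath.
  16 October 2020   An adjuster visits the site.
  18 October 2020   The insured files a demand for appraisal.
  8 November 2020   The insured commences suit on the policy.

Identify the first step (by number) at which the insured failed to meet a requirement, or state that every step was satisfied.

Step 4

Step 1: 85 days after 25 May 2020 (when the loss occurs) is 18 August 2020; completed 25 June 2020, before the deadline.
Step 2: 14 days after 25 June 2020 (when first notice of loss is given) is 9 July 2020; done 6 July 2020 — timely.
Step 3: 30 days after 23 July 2020 (end of the 17-day objection period, which began when the sworn proof of loss is submitted on 6 July 2020) is 22 August 2020; done 24 July 2020 — timely.
Step 4: 44 days after 24 July 2020 (when the supporting inventory is provided) is 6 September 2020; done 10 September 2020 — 4 days late.
The analysis stops there.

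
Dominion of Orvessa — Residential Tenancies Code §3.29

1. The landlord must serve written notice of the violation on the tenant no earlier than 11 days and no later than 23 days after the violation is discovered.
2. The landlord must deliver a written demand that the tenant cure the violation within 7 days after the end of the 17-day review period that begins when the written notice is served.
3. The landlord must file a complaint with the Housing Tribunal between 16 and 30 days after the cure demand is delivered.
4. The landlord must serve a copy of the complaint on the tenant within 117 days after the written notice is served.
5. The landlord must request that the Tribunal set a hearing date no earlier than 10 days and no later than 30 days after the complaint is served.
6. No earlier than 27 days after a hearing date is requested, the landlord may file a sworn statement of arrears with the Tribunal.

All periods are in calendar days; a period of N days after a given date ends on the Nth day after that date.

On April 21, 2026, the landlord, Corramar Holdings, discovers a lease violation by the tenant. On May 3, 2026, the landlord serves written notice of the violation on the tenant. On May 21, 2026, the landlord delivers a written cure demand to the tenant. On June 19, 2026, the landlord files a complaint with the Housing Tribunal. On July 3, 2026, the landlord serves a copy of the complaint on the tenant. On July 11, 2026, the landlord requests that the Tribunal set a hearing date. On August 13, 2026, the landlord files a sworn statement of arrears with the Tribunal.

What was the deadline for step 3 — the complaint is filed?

Step 3 runs from May 21, 2026, when the cure demand is delivered. The window is 16–30 days after May 21, 2026; it closes on June 20, 2026.

June 20, 2026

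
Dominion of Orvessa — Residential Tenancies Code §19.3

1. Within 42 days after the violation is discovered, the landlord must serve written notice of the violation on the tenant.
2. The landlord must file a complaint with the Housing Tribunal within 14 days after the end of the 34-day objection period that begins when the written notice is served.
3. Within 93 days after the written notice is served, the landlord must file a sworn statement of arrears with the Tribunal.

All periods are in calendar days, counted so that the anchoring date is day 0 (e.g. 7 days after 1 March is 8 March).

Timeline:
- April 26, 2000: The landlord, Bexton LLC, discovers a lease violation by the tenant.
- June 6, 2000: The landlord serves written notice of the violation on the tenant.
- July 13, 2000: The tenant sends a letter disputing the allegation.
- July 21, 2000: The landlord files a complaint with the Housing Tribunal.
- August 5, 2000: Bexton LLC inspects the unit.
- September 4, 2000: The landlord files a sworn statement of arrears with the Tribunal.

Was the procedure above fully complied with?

Step 1 — counting 42 days from April 26, 2000 (when the violation is discovered) gives a deadline of June 7, 2000; June 6, 2000 is within that limit.
Step 2 — counting 14 days from July 10, 2000 (end of the 34-day objection period, which began when the written notice is served on June 6, 2000) gives a deadline of July 24, 2000; completed July 21, 2000, before the deadline.
Step 3 — counting 93 days from June 6, 2000 (when the written notice is served) gives a deadline of September 7, 2000; completed September 4, 2000, before the deadline.

Yes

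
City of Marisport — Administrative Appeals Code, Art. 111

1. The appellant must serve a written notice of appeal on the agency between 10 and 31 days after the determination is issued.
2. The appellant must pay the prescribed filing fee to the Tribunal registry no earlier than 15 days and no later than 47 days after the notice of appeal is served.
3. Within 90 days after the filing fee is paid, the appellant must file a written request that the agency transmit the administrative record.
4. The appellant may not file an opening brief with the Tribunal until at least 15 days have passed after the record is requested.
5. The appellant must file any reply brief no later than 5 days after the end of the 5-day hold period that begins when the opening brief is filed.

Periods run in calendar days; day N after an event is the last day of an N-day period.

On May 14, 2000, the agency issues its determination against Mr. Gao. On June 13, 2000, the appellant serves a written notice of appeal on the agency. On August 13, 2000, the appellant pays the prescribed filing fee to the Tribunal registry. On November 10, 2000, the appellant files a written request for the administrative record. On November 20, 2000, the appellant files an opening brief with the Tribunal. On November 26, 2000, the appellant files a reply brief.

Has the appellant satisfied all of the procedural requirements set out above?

No

Step 1: the window is 10–31 days after May 14, 2000 (when the determination is issued), so May 24, 2000 through June 14, 2000; done June 13, 2000 — within the window.
Step 2: the window is 15–47 days after June 13, 2000 (when the notice of appeal is served), so June 28, 2000 through July 30, 2000; August 13, 2000 is 14 days past the end of the window.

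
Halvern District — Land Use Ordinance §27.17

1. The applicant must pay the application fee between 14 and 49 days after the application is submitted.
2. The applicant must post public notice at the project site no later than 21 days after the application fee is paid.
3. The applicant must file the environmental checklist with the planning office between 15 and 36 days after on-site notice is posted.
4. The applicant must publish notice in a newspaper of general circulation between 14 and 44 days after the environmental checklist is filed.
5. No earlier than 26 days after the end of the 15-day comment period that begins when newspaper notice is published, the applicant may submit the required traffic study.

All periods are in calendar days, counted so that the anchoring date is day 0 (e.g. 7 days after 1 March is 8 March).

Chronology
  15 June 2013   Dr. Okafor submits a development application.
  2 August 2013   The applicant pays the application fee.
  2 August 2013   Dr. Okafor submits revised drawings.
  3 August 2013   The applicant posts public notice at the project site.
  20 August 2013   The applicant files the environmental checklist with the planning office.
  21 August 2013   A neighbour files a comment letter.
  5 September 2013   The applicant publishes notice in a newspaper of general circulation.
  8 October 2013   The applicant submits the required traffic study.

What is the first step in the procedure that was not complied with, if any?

Step 1: the window is 14–49 days after 15 June 2013 (when the application is submitted), so 29 June 2013 through 3 August 2013; done 2 August 2013, which is between those dates.
Step 2: 21 days after 2 August 2013 (when the application fee is paid) is 23 August 2013; 3 August 2013 is within that limit.
Step 3: the window is 15–36 days after 3 August 2013 (when on-site notice is posted), so 18 August 2013 through 8 September 2013; 20 August 2013 falls inside that range.
Step 4: the window is 14–44 days after 20 August 2013 (when the environmental checklist is filed), so 3 September 2013 through 3 October 2013; 5 September 2013 falls inside that range.
Step 5: the earliest permitted date is 26 days after 20 September 2013 (end of the 15-day comment period, which began when newspaper notice is published on 5 September 2013), i.e. 16 October 2013; 8 October 2013 is 8 days before the earliest permitted date.
No need to go further; step 5 was not satisfied.

Step 5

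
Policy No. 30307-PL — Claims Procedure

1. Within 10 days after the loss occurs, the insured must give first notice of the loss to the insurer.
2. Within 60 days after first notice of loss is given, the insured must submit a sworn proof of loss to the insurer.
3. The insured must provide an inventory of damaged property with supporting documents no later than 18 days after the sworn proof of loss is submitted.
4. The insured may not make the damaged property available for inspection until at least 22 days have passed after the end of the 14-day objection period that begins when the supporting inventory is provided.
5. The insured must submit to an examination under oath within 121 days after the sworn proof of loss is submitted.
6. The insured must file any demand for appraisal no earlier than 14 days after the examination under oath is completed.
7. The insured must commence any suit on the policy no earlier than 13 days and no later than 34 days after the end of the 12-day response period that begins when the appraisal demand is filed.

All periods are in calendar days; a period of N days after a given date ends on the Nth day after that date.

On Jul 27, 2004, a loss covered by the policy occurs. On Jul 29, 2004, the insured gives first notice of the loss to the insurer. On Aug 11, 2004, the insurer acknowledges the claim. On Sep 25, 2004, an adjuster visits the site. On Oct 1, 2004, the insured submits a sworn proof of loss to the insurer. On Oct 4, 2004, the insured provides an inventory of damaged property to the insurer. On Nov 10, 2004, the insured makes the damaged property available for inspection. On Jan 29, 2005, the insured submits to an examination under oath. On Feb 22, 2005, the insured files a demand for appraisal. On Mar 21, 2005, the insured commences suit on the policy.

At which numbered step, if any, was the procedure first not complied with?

(1) due by Jul 27, 2004 + 10 days = Aug 6, 2004; done Jul 29, 2004 — timely.
(2) due by Jul 29, 2004 + 60 days = Sep 27, 2004; not done until Oct 1, 2004, 4 days after the deadline.
That is the first point of non-compliance.

Step 2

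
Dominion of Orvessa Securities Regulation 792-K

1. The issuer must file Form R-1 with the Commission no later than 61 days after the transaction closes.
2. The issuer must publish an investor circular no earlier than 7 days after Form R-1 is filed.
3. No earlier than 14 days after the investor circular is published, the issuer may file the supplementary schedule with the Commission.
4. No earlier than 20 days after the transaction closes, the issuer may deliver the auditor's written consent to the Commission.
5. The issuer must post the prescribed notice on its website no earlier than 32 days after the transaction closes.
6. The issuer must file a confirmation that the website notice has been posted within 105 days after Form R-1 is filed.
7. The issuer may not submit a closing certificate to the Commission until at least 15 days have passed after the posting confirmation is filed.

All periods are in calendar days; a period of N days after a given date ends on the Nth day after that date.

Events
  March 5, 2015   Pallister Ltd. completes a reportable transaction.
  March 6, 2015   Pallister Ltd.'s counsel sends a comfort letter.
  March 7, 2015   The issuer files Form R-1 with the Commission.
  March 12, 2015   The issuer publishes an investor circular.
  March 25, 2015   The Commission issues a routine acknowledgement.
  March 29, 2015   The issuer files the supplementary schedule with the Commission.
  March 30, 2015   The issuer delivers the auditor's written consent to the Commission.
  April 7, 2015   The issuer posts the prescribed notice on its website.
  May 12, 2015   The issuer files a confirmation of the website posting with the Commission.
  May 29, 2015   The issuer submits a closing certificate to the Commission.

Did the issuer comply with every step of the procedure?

(1) due by March 5, 2015 + 61 days = May 5, 2015; completed March 7, 2015, before the deadline.
(2) permitted from March 7, 2015 + 7 days = March 14, 2015 onward; acted on March 12, 2015, 2 days prematurely.

No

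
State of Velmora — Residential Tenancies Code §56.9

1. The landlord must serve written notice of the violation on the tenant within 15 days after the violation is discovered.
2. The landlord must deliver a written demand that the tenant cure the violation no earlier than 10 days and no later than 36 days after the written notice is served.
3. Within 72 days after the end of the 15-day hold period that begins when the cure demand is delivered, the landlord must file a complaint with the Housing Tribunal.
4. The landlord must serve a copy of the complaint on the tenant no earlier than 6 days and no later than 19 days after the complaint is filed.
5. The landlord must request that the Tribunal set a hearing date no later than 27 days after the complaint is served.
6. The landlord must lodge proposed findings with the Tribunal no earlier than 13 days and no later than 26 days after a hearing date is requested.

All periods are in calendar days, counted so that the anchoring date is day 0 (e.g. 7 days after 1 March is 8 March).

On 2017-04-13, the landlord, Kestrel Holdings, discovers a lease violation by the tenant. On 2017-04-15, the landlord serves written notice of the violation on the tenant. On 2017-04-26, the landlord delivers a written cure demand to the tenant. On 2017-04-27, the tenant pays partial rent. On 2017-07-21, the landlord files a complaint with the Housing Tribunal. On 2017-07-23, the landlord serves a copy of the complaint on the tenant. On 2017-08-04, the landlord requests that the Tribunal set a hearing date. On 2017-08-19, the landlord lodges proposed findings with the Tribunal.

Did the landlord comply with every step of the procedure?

No

Step 1 — counting 15 days from 2017-04-13 (when the violation is discovered) gives a deadline of 2017-04-28; completed 2017-04-15, before the deadline.
Step 2 — 10 and 36 days from 2017-04-15 (when the written notice is served) are 2017-04-25 and 2017-05-21 respectively; 2017-04-26 falls inside that range.
Step 3 — counting 72 days from 2017-05-11 (end of the 15-day hold period, which began when the cure demand is delivered on 2017-04-26) gives a deadline of 2017-07-22; completed 2017-07-21, before the deadline.
Step 4 — 6 and 19 days from 2017-07-21 (when the complaint is filed) are 2017-07-27 and 2017-08-09 respectively; done 2017-07-23 — 4 days before the window opened.
No need to go further; step 4 was not satisfied.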